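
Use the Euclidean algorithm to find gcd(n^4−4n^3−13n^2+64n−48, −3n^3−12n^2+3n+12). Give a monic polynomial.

n^2+3n−4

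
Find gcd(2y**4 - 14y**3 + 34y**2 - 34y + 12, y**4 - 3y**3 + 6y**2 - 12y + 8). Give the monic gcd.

y**2 - 3y + 2

Repeated division with remainder:
  2y**4 - 14y**3 + 34y**2 - 34y + 12 = (2)(y**4 - 3y**3 + 6y**2 - 12y + 8) + (-8y**3 + 22y**2 - 10y - 4)
  y**4 - 3y**3 + 6y**2 - 12y + 8 = (-(1/8)y + 1/32)(-8y**3 + 22y**2 - 10y - 4) + ((65/16)y**2 - (195/16)y + 65/8)
  -8y**3 + 22y**2 - 10y - 4 = (-(128/65)y - 32/65)((65/16)y**2 - (195/16)y + 65/8) + (0)
Last nonzero remainder: (65/16)y**2 - (195/16)y + 65/8. Dividing through by 65/16 gives the monic gcd y**2 - 3y + 2.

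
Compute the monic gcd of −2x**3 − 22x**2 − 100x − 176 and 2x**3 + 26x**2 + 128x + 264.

x**2 + 7x + 22

Apply the Euclidean algorithm:
  −2x**3 − 22x**2 − 100x − 176 = (−1)(2x**3 + 26x**2 + 128x + 264) + (4x**2 + 28x + 88)
  2x**3 + 26x**2 + 128x + 264 = ((1/2)x + 3)(4x**2 + 28x + 88) + (0)
Last nonzero remainder: 4x**2 + 28x + 88. Dividing through by 4 gives the monic gcd x**2 + 7x + 22.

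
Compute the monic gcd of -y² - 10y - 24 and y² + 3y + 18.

By polynomial division,
  -y² - 10y - 24 = (-1)(y² + 3y + 18) + (-7y - 6)
  y² + 3y + 18 = (-(1/7)y - 15/49)(-7y - 6) + (792/49)
  -7y - 6 = (-(343/792)y - 49/132)(792/49) + (0)
The last nonzero remainder is the constant 792/49, so the polynomials are coprime and gcd = 1.

1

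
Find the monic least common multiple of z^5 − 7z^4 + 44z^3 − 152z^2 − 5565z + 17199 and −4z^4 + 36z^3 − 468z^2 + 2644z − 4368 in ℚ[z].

z^6 − 11z^5 + 72z^4 − 328z^3 − 4957z^2 + 39459z − 68796

Apply the Euclidean algorithm:
  z^5 − 7z^4 + 44z^3 − 152z^2 − 5565z + 17199 = (−(1/4)z − 1/2)(−4z^4 + 36z^3 − 468z^2 + 2644z − 4368) + (−55z^3 + 275z^2 − 5335z + 15015)
  −4z^4 + 36z^3 − 468z^2 + 2644z − 4368 = ((4/55)z − 16/55)(−55z^3 + 275z^2 − 5335z + 15015) + (0)
Last nonzero remainder: −55z^3 + 275z^2 − 5335z + 15015. Dividing through by −55 gives the monic gcd z^3 − 5z^2 + 97z − 273.
Then lcm(f, g) = f·g / gcd(f, g); expanding and making the result monic gives the answer.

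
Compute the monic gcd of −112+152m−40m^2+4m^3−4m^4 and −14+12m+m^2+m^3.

Repeated division with remainder:
  −4m^4+4m^3−40m^2+152m−112 = (−4m+8)(m^3+m^2+12m−14) + (0)
The last nonzero remainder m^3+m^2+12m−14 is already monic.

−14+12m+m^2+m^3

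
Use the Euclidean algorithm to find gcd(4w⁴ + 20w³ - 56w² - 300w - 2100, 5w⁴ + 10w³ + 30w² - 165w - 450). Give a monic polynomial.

w² + 3w + 15

By polynomial division,
  4w⁴ + 20w³ - 56w² - 300w - 2100 = (4/5)(5w⁴ + 10w³ + 30w² - 165w - 450) + (12w³ - 80w² - 168w - 1740)
  5w⁴ + 10w³ + 30w² - 165w - 450 = ((5/12)w + 65/18)(12w³ - 80w² - 168w - 1740) + ((3500/9)w² + (3500/3)w + 17500/3)
  12w³ - 80w² - 168w - 1740 = ((27/875)w - 261/875)((3500/9)w² + (3500/3)w + 17500/3) + (0)
Last nonzero remainder: (3500/9)w² + (3500/3)w + 17500/3. Dividing through by 3500/9 gives the monic gcd w² + 3w + 15.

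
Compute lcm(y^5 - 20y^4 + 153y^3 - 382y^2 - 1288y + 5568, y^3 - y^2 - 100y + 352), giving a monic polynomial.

By polynomial division,
  y^5 - 20y^4 + 153y^3 - 382y^2 - 1288y + 5568 = (y^2 - 19y + 234)(y^3 - y^2 - 100y + 352) + (-2400y^2 + 28800y - 76800)
  y^3 - y^2 - 100y + 352 = (-(1/2400)y - 11/2400)(-2400y^2 + 28800y - 76800) + (0)
Last nonzero remainder: -2400y^2 + 28800y - 76800. Dividing through by -2400 gives the monic gcd y^2 - 12y + 32.
Then lcm(f, g) = f·g / gcd(f, g); expanding and making the result monic gives the answer.

y^6 - 9y^5 - 67y^4 + 1301y^3 - 5490y^2 - 8600y + 61248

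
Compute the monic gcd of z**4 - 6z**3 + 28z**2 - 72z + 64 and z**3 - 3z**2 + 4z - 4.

z - 2

Repeated division with remainder:
  z**4 - 6z**3 + 28z**2 - 72z + 64 = (z - 3)(z**3 - 3z**2 + 4z - 4) + (15z**2 - 56z + 52)
  z**3 - 3z**2 + 4z - 4 = ((1/15)z + 11/225)(15z**2 - 56z + 52) + ((736/225)z - 1472/225)
  15z**2 - 56z + 52 = ((3375/736)z - 2925/368)((736/225)z - 1472/225) + (0)
Last nonzero remainder: (736/225)z - 1472/225. Dividing through by 736/225 gives the monic gcd z - 2.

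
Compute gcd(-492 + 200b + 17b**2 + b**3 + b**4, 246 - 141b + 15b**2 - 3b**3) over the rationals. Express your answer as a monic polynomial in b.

Repeated division with remainder:
  b**4 + b**3 + 17b**2 + 200b - 492 = (-(1/3)b - 2)(-3b**3 + 15b**2 - 141b + 246) + (0)
Last nonzero remainder: -3b**3 + 15b**2 - 141b + 246. Dividing through by -3 gives the monic gcd b**3 - 5b**2 + 47b - 82.

-82 + 47b - 5b**2 + b**3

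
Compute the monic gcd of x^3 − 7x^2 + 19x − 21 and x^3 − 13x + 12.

x − 3

Euclidean algorithm in ℚ[x]:
  x^3 − 7x^2 + 19x − 21 = (x^3 − 13x + 12) + (−7x^2 + 32x − 33)
  x^3 − 13x + 12 = (−(1/7)x − 32/49)(−7x^2 + 32x − 33) + ((156/49)x − 468/49)
  −7x^2 + 32x − 33 = (−(343/156)x + 539/156)((156/49)x − 468/49) + (0)
Last nonzero remainder: (156/49)x − 468/49. Dividing through by 156/49 gives the monic gcd x − 3.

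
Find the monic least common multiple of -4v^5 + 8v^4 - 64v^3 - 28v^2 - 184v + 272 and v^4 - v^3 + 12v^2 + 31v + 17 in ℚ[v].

v^7 + 13v^5 + 37v^4 + 76v^3 + 31v^2 - 90v - 68

Euclidean algorithm in ℚ[v]:
  -4v^5 + 8v^4 - 64v^3 - 28v^2 - 184v + 272 = (-4v + 4)(v^4 - v^3 + 12v^2 + 31v + 17) + (-12v^3 + 48v^2 - 240v + 204)
  v^4 - v^3 + 12v^2 + 31v + 17 = (-(1/12)v - 1/4)(-12v^3 + 48v^2 - 240v + 204) + (4v^2 - 12v + 68)
  -12v^3 + 48v^2 - 240v + 204 = (-3v + 3)(4v^2 - 12v + 68) + (0)
Last nonzero remainder: 4v^2 - 12v + 68. Dividing through by 4 gives the monic gcd v^2 - 3v + 17.
Then lcm(f, g) = f·g / gcd(f, g); expanding and making the result monic gives the answer.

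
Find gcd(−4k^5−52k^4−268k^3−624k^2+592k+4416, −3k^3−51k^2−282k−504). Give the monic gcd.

k^2+10k+24

Apply the Euclidean algorithm:
  −4k^5−52k^4−268k^3−624k^2+592k+4416 = ((4/3)k^2−(16/3)k+164/3)(−3k^3−51k^2−282k−504) + (1332k^2+13320k+31968)
  −3k^3−51k^2−282k−504 = (−(1/444)k−7/444)(1332k^2+13320k+31968) + (0)
Last nonzero remainder: 1332k^2+13320k+31968. Dividing through by 1332 gives the monic gcd k^2+10k+24.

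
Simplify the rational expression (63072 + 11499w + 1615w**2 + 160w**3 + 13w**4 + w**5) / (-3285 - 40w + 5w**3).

(864 + 51w + 4w**2 + w**3)/(-45 + 5w)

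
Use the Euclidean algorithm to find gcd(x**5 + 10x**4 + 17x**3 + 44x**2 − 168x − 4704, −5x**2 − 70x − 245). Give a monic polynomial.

x**2 + 14x + 49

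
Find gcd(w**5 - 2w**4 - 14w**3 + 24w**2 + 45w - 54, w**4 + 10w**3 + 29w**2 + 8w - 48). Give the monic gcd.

w**2 + 2w - 3

Repeated division with remainder:
  w**5 - 2w**4 - 14w**3 + 24w**2 + 45w - 54 = (w - 12)(w**4 + 10w**3 + 29w**2 + 8w - 48) + (77w**3 + 364w**2 + 189w - 630)
  w**4 + 10w**3 + 29w**2 + 8w - 48 = ((1/77)w + 58/847)(77w**3 + 364w**2 + 189w - 630) + ((196/121)w**2 + (392/121)w - 588/121)
  77w**3 + 364w**2 + 189w - 630 = ((1331/28)w + 1815/14)((196/121)w**2 + (392/121)w - 588/121) + (0)
Last nonzero remainder: (196/121)w**2 + (392/121)w - 588/121. Dividing through by 196/121 gives the monic gcd w**2 + 2w - 3.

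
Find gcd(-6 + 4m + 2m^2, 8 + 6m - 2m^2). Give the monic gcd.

1

By polynomial division,
  2m^2 + 4m - 6 = (-1)(-2m^2 + 6m + 8) + (10m + 2)
  -2m^2 + 6m + 8 = (-(1/5)m + 16/25)(10m + 2) + (168/25)
  10m + 2 = ((125/84)m + 25/84)(168/25) + (0)
The last nonzero remainder is the constant 168/25, so the polynomials are coprime and gcd = 1.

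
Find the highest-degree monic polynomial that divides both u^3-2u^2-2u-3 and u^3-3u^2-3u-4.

u^2+u+1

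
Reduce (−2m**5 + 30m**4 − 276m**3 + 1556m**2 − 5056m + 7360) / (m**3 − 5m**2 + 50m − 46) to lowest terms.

Euclidean algorithm in ℚ[m]:
  −2m**5 + 30m**4 − 276m**3 + 1556m**2 − 5056m + 7360 = (−2m**2 + 20m − 76)(m**3 − 5m**2 + 50m − 46) + (84m**2 − 336m + 3864)
  m**3 − 5m**2 + 50m − 46 = ((1/84)m − 1/84)(84m**2 − 336m + 3864) + (0)
Last nonzero remainder: 84m**2 − 336m + 3864. Dividing through by 84 gives the monic gcd m**2 − 4m + 46.
Cancel m**2 − 4m + 46 from numerator and denominator to get the reduced form.

(−2m**3 + 22m**2 − 96m + 160)/(m − 1)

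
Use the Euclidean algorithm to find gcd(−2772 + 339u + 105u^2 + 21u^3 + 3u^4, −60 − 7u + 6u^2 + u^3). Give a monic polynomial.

Repeated division with remainder:
  3u^4 + 21u^3 + 105u^2 + 339u − 2772 = (3u + 3)(u^3 + 6u^2 − 7u − 60) + (108u^2 + 540u − 2592)
  u^3 + 6u^2 − 7u − 60 = ((1/108)u + 1/108)(108u^2 + 540u − 2592) + (12u − 36)
  108u^2 + 540u − 2592 = (9u + 72)(12u − 36) + (0)
Last nonzero remainder: 12u − 36. Dividing through by 12 gives the monic gcd u − 3.

−3 + u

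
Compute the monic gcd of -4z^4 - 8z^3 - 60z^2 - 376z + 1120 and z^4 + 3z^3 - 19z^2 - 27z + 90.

Euclidean algorithm in ℚ[z]:
  -4z^4 - 8z^3 - 60z^2 - 376z + 1120 = (-4)(z^4 + 3z^3 - 19z^2 - 27z + 90) + (4z^3 - 136z^2 - 484z + 1480)
  z^4 + 3z^3 - 19z^2 - 27z + 90 = ((1/4)z + 37/4)(4z^3 - 136z^2 - 484z + 1480) + (1360z^2 + 4080z - 13600)
  4z^3 - 136z^2 - 484z + 1480 = ((1/340)z - 37/340)(1360z^2 + 4080z - 13600) + (0)
Last nonzero remainder: 1360z^2 + 4080z - 13600. Dividing through by 1360 gives the monic gcd z^2 + 3z - 10.

z^2 + 3z - 10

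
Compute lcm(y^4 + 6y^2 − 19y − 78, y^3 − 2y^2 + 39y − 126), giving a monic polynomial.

y^6 + y^5 + 48y^4 − 13y^3 + 155y^2 − 876y − 3276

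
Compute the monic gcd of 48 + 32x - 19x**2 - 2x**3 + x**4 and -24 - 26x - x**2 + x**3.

By polynomial division,
  x**4 - 2x**3 - 19x**2 + 32x + 48 = (x - 1)(x**3 - x**2 - 26x - 24) + (6x**2 + 30x + 24)
  x**3 - x**2 - 26x - 24 = ((1/6)x - 1)(6x**2 + 30x + 24) + (0)
Last nonzero remainder: 6x**2 + 30x + 24. Dividing through by 6 gives the monic gcd x**2 + 5x + 4.

4 + 5x + x**2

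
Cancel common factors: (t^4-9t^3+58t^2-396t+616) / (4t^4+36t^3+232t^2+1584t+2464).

Euclidean algorithm in ℚ[t]:
  t^4-9t^3+58t^2-396t+616 = (1/4)(4t^4+36t^3+232t^2+1584t+2464) + (-18t^3-792t)
  4t^4+36t^3+232t^2+1584t+2464 = (-(2/9)t-2)(-18t^3-792t) + (56t^2+2464)
  -18t^3-792t = (-(9/28)t)(56t^2+2464) + (0)
Last nonzero remainder: 56t^2+2464. Dividing through by 56 gives the monic gcd t^2+44.
Cancel t^2+44 from numerator and denominator to get the reduced form.

(t^2-9t+14)/(4t^2+36t+56)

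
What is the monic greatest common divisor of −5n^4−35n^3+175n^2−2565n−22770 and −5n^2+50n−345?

Euclidean algorithm in ℚ[n]:
  −5n^4−35n^3+175n^2−2565n−22770 = (n^2+17n+66)(−5n^2+50n−345) + (0)
Last nonzero remainder: −5n^2+50n−345. Dividing through by −5 gives the monic gcd n^2−10n+69.

n^2−10n+69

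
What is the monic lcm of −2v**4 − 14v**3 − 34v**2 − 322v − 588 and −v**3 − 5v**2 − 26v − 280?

v**6 + 5v**5 + 43v**4 + 407v**3 + 652v**2 + 5852v + 11760

Repeated division with remainder:
  −2v**4 − 14v**3 − 34v**2 − 322v − 588 = (2v + 4)(−v**3 − 5v**2 − 26v − 280) + (38v**2 + 342v + 532)
  −v**3 − 5v**2 − 26v − 280 = (−(1/38)v + 2/19)(38v**2 + 342v + 532) + (−48v − 336)
  38v**2 + 342v + 532 = (−(19/24)v − 19/12)(−48v − 336) + (0)
Last nonzero remainder: −48v − 336. Dividing through by −48 gives the monic gcd v + 7.
Then lcm(f, g) = f·g / gcd(f, g); expanding and making the result monic gives the answer.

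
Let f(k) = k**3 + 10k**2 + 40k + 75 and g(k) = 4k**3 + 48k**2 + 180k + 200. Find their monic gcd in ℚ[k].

k + 5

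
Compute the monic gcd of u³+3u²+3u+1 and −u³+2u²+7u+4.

u²+2u+1

Repeated division with remainder:
  u³+3u²+3u+1 = (−1)(−u³+2u²+7u+4) + (5u²+10u+5)
  −u³+2u²+7u+4 = (−(1/5)u+4/5)(5u²+10u+5) + (0)
Last nonzero remainder: 5u²+10u+5. Dividing through by 5 gives the monic gcd u²+2u+1.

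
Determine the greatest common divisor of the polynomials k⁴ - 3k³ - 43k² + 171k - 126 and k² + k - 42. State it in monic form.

k² + k - 42

Repeated division with remainder:
  k⁴ - 3k³ - 43k² + 171k - 126 = (k² - 4k + 3)(k² + k - 42) + (0)
The last nonzero remainder k² + k - 42 is already monic.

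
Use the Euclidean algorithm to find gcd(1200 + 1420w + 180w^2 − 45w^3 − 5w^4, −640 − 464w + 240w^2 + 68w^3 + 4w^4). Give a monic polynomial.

10 + 11w + w^2

By polynomial division,
  −5w^4 − 45w^3 + 180w^2 + 1420w + 1200 = (−5/4)(4w^4 + 68w^3 + 240w^2 − 464w − 640) + (40w^3 + 480w^2 + 840w + 400)
  4w^4 + 68w^3 + 240w^2 − 464w − 640 = ((1/10)w + 1/2)(40w^3 + 480w^2 + 840w + 400) + (−84w^2 − 924w − 840)
  40w^3 + 480w^2 + 840w + 400 = (−(10/21)w − 10/21)(−84w^2 − 924w − 840) + (0)
Last nonzero remainder: −84w^2 − 924w − 840. Dividing through by −84 gives the monic gcd w^2 + 11w + 10.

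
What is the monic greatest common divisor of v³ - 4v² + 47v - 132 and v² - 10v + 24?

1

Repeated division with remainder:
  v³ - 4v² + 47v - 132 = (v + 6)(v² - 10v + 24) + (83v - 276)
  v² - 10v + 24 = ((1/83)v - 554/6889)(83v - 276) + (12432/6889)
  83v - 276 = ((571787/12432)v - 158447/1036)(12432/6889) + (0)
The last nonzero remainder is the constant 12432/6889, so the polynomials are coprime and gcd = 1.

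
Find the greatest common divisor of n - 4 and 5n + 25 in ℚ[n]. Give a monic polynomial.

Repeated division with remainder:
  n - 4 = (1/5)(5n + 25) + (-9)
  5n + 25 = (-(5/9)n - 25/9)(-9) + (0)
The last nonzero remainder is the constant -9, so the polynomials are coprime and gcd = 1.

1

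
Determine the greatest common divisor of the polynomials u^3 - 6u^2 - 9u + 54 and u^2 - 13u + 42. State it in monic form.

Apply the Euclidean algorithm:
  u^3 - 6u^2 - 9u + 54 = (u + 7)(u^2 - 13u + 42) + (40u - 240)
  u^2 - 13u + 42 = ((1/40)u - 7/40)(40u - 240) + (0)
Last nonzero remainder: 40u - 240. Dividing through by 40 gives the monic gcd u - 6.

u - 6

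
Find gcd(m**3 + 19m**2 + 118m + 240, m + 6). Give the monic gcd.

m + 6

Euclidean algorithm in ℚ[m]:
  m**3 + 19m**2 + 118m + 240 = (m**2 + 13m + 40)(m + 6) + (0)
The last nonzero remainder m + 6 is already monic.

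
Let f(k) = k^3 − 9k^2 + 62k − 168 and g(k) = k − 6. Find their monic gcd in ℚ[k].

Apply the Euclidean algorithm:
  k^3 − 9k^2 + 62k − 168 = (k^2 − 3k + 44)(k − 6) + (96)
  k − 6 = ((1/96)k − 1/16)(96) + (0)
The last nonzero remainder is the constant 96, so the polynomials are coprime and gcd = 1.

1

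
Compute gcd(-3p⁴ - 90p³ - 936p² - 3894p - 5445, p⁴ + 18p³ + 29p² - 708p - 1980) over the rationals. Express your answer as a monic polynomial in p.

p² + 14p + 33

Repeated division with remainder:
  -3p⁴ - 90p³ - 936p² - 3894p - 5445 = (-3)(p⁴ + 18p³ + 29p² - 708p - 1980) + (-36p³ - 849p² - 6018p - 11385)
  p⁴ + 18p³ + 29p² - 708p - 1980 = (-(1/36)p + 67/432)(-36p³ - 849p² - 6018p - 11385) + (-(935/144)p² - (6545/72)p - 10285/48)
  -36p³ - 849p² - 6018p - 11385 = ((5184/935)p + 9936/187)(-(935/144)p² - (6545/72)p - 10285/48) + (0)
Last nonzero remainder: -(935/144)p² - (6545/72)p - 10285/48. Dividing through by -935/144 gives the monic gcd p² + 14p + 33.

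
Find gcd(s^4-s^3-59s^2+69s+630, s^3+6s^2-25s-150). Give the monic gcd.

s-5

Euclidean algorithm in ℚ[s]:
  s^4-s^3-59s^2+69s+630 = (s-7)(s^3+6s^2-25s-150) + (8s^2+44s-420)
  s^3+6s^2-25s-150 = ((1/8)s+1/16)(8s^2+44s-420) + ((99/4)s-495/4)
  8s^2+44s-420 = ((32/99)s+112/33)((99/4)s-495/4) + (0)
Last nonzero remainder: (99/4)s-495/4. Dividing through by 99/4 gives the monic gcd s-5.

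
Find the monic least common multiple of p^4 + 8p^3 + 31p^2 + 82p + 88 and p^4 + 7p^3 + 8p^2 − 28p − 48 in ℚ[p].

p^6 + 9p^5 + 33p^4 + 65p^3 − 16p^2 − 404p − 528

Repeated division with remainder:
  p^4 + 8p^3 + 31p^2 + 82p + 88 = (p^4 + 7p^3 + 8p^2 − 28p − 48) + (p^3 + 23p^2 + 110p + 136)
  p^4 + 7p^3 + 8p^2 − 28p − 48 = (p − 16)(p^3 + 23p^2 + 110p + 136) + (266p^2 + 1596p + 2128)
  p^3 + 23p^2 + 110p + 136 = ((1/266)p + 17/266)(266p^2 + 1596p + 2128) + (0)
Last nonzero remainder: 266p^2 + 1596p + 2128. Dividing through by 266 gives the monic gcd p^2 + 6p + 8.
Then lcm(f, g) = f·g / gcd(f, g); expanding and making the result monic gives the answer.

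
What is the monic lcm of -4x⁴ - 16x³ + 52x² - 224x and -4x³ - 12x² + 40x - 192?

x⁵ + 10x⁴ + 11x³ - 22x² + 336x

By polynomial division,
  -4x⁴ - 16x³ + 52x² - 224x = (x + 1)(-4x³ - 12x² + 40x - 192) + (24x² - 72x + 192)
  -4x³ - 12x² + 40x - 192 = (-(1/6)x - 1)(24x² - 72x + 192) + (0)
Last nonzero remainder: 24x² - 72x + 192. Dividing through by 24 gives the monic gcd x² - 3x + 8.
Then lcm(f, g) = f·g / gcd(f, g); expanding and making the result monic gives the answer.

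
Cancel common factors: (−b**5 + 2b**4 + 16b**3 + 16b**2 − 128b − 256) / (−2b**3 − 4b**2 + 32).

Euclidean algorithm in ℚ[b]:
  −b**5 + 2b**4 + 16b**3 + 16b**2 − 128b − 256 = ((1/2)b**2 − 2b − 4)(−2b**3 − 4b**2 + 32) + (−16b**2 − 64b − 128)
  −2b**3 − 4b**2 + 32 = ((1/8)b − 1/4)(−16b**2 − 64b − 128) + (0)
Last nonzero remainder: −16b**2 − 64b − 128. Dividing through by −16 gives the monic gcd b**2 + 4b + 8.
Cancel b**2 + 4b + 8 from numerator and denominator to get the reduced form.

(b**3 − 6b**2 + 32)/(2b − 4)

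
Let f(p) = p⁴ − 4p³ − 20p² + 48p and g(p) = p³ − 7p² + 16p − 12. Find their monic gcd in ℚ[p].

p − 2

Repeated division with remainder:
  p⁴ − 4p³ − 20p² + 48p = (p + 3)(p³ − 7p² + 16p − 12) + (−15p² + 12p + 36)
  p³ − 7p² + 16p − 12 = (−(1/15)p + 31/75)(−15p² + 12p + 36) + ((336/25)p − 672/25)
  −15p² + 12p + 36 = (−(125/112)p − 75/56)((336/25)p − 672/25) + (0)
Last nonzero remainder: (336/25)p − 672/25. Dividing through by 336/25 gives the monic gcd p − 2.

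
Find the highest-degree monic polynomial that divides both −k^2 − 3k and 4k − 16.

By polynomial division,
  −k^2 − 3k = (−(1/4)k − 7/4)(4k − 16) + (−28)
  4k − 16 = (−(1/7)k + 4/7)(−28) + (0)
The last nonzero remainder is the constant −28, so the polynomials are coprime and gcd = 1.

1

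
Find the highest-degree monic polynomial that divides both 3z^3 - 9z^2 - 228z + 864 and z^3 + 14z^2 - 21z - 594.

z + 9

Euclidean algorithm in ℚ[z]:
  3z^3 - 9z^2 - 228z + 864 = (3)(z^3 + 14z^2 - 21z - 594) + (-51z^2 - 165z + 2646)
  z^3 + 14z^2 - 21z - 594 = (-(1/51)z - 61/289)(-51z^2 - 165z + 2646) + (-(1140/289)z - 10260/289)
  -51z^2 - 165z + 2646 = ((4913/380)z - 14161/190)(-(1140/289)z - 10260/289) + (0)
Last nonzero remainder: -(1140/289)z - 10260/289. Dividing through by -1140/289 gives the monic gcd z + 9.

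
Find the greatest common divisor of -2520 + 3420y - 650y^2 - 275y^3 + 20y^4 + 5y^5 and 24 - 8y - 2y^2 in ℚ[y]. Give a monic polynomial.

Repeated division with remainder:
  5y^5 + 20y^4 - 275y^3 - 650y^2 + 3420y - 2520 = (-(5/2)y^3 + (215/2)y - 105)(-2y^2 - 8y + 24) + (0)
Last nonzero remainder: -2y^2 - 8y + 24. Dividing through by -2 gives the monic gcd y^2 + 4y - 12.

-12 + 4y + y^2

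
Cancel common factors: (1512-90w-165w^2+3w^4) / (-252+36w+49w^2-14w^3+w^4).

Repeated division with remainder:
  3w^4-165w^2-90w+1512 = (3)(w^4-14w^3+49w^2+36w-252) + (42w^3-312w^2-198w+2268)
  w^4-14w^3+49w^2+36w-252 = ((1/42)w-23/147)(42w^3-312w^2-198w+2268) + ((240/49)w^2-(2400/49)w+720/7)
  42w^3-312w^2-198w+2268 = ((343/40)w+441/20)((240/49)w^2-(2400/49)w+720/7) + (0)
Last nonzero remainder: (240/49)w^2-(2400/49)w+720/7. Dividing through by 240/49 gives the monic gcd w^2-10w+21.
Cancel w^2-10w+21 from numerator and denominator to get the reduced form.

(72+30w+3w^2)/(-12-4w+w^2)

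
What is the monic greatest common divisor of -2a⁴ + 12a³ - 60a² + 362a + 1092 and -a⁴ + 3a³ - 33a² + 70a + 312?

a³ + a² + 37a + 78

Repeated division with remainder:
  -2a⁴ + 12a³ - 60a² + 362a + 1092 = (2)(-a⁴ + 3a³ - 33a² + 70a + 312) + (6a³ + 6a² + 222a + 468)
  -a⁴ + 3a³ - 33a² + 70a + 312 = (-(1/6)a + 2/3)(6a³ + 6a² + 222a + 468) + (0)
Last nonzero remainder: 6a³ + 6a² + 222a + 468. Dividing through by 6 gives the monic gcd a³ + a² + 37a + 78.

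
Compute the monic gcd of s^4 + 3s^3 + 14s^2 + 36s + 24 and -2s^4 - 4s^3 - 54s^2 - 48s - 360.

s^2 + 12

Repeated division with remainder:
  s^4 + 3s^3 + 14s^2 + 36s + 24 = (-1/2)(-2s^4 - 4s^3 - 54s^2 - 48s - 360) + (s^3 - 13s^2 + 12s - 156)
  -2s^4 - 4s^3 - 54s^2 - 48s - 360 = (-2s - 30)(s^3 - 13s^2 + 12s - 156) + (-420s^2 - 5040)
  s^3 - 13s^2 + 12s - 156 = (-(1/420)s + 13/420)(-420s^2 - 5040) + (0)
Last nonzero remainder: -420s^2 - 5040. Dividing through by -420 gives the monic gcd s^2 + 12.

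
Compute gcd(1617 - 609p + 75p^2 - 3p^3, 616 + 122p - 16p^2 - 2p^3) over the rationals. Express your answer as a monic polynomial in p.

-7 + p

Euclidean algorithm in ℚ[p]:
  -3p^3 + 75p^2 - 609p + 1617 = (3/2)(-2p^3 - 16p^2 + 122p + 616) + (99p^2 - 792p + 693)
  -2p^3 - 16p^2 + 122p + 616 = (-(2/99)p - 32/99)(99p^2 - 792p + 693) + (-120p + 840)
  99p^2 - 792p + 693 = (-(33/40)p + 33/40)(-120p + 840) + (0)
Last nonzero remainder: -120p + 840. Dividing through by -120 gives the monic gcd p - 7.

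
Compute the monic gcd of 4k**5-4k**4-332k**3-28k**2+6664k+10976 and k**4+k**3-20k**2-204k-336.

k**2-5k-14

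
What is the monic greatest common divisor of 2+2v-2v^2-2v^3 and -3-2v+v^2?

1+v

Euclidean algorithm in ℚ[v]:
  -2v^3-2v^2+2v+2 = (-2v-6)(v^2-2v-3) + (-16v-16)
  v^2-2v-3 = (-(1/16)v+3/16)(-16v-16) + (0)
Last nonzero remainder: -16v-16. Dividing through by -16 gives the monic gcd v+1.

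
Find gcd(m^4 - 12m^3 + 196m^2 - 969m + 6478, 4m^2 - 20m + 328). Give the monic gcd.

m^2 - 5m + 82

Repeated division with remainder:
  m^4 - 12m^3 + 196m^2 - 969m + 6478 = ((1/4)m^2 - (7/4)m + 79/4)(4m^2 - 20m + 328) + (0)
Last nonzero remainder: 4m^2 - 20m + 328. Dividing through by 4 gives the monic gcd m^2 - 5m + 82.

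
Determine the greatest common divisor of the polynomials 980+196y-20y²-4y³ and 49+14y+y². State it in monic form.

7+y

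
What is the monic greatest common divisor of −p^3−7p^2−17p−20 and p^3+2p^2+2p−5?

p^2+3p+5

Euclidean algorithm in ℚ[p]:
  −p^3−7p^2−17p−20 = (−1)(p^3+2p^2+2p−5) + (−5p^2−15p−25)
  p^3+2p^2+2p−5 = (−(1/5)p+1/5)(−5p^2−15p−25) + (0)
Last nonzero remainder: −5p^2−15p−25. Dividing through by −5 gives the monic gcd p^2+3p+5.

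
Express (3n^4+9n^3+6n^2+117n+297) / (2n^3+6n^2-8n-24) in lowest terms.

(3n^3+6n+99)/(2n^2-8)

Euclidean algorithm in ℚ[n]:
  3n^4+9n^3+6n^2+117n+297 = ((3/2)n)(2n^3+6n^2-8n-24) + (18n^2+153n+297)
  2n^3+6n^2-8n-24 = ((1/9)n-11/18)(18n^2+153n+297) + ((105/2)n+315/2)
  18n^2+153n+297 = ((12/35)n+66/35)((105/2)n+315/2) + (0)
Last nonzero remainder: (105/2)n+315/2. Dividing through by 105/2 gives the monic gcd n+3.
Cancel n+3 from numerator and denominator to get the reduced form.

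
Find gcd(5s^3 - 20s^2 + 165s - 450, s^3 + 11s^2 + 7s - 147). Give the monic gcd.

s - 3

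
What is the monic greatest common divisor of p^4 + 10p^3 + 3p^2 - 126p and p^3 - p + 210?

p + 6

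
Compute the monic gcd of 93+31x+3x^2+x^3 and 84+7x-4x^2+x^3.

By polynomial division,
  x^3+3x^2+31x+93 = (x^3-4x^2+7x+84) + (7x^2+24x+9)
  x^3-4x^2+7x+84 = ((1/7)x-52/49)(7x^2+24x+9) + ((1528/49)x+4584/49)
  7x^2+24x+9 = ((343/1528)x+147/1528)((1528/49)x+4584/49) + (0)
Last nonzero remainder: (1528/49)x+4584/49. Dividing through by 1528/49 gives the monic gcd x+3.

3+x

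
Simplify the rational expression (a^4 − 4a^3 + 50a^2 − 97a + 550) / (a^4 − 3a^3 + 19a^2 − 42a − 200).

By polynomial division,
  a^4 − 4a^3 + 50a^2 − 97a + 550 = (a^4 − 3a^3 + 19a^2 − 42a − 200) + (−a^3 + 31a^2 − 55a + 750)
  a^4 − 3a^3 + 19a^2 − 42a − 200 = (−a − 28)(−a^3 + 31a^2 − 55a + 750) + (832a^2 − 832a + 20800)
  −a^3 + 31a^2 − 55a + 750 = (−(1/832)a + 15/416)(832a^2 − 832a + 20800) + (0)
Last nonzero remainder: 832a^2 − 832a + 20800. Dividing through by 832 gives the monic gcd a^2 − a + 25.
Cancel a^2 − a + 25 from numerator and denominator to get the reduced form.

(a^2 − 3a + 22)/(a^2 − 2a − 8)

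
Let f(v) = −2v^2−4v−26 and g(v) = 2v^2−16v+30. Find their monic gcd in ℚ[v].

1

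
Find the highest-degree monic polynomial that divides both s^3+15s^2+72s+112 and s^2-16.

Repeated division with remainder:
  s^3+15s^2+72s+112 = (s+15)(s^2-16) + (88s+352)
  s^2-16 = ((1/88)s-1/22)(88s+352) + (0)
Last nonzero remainder: 88s+352. Dividing through by 88 gives the monic gcd s+4.

s+4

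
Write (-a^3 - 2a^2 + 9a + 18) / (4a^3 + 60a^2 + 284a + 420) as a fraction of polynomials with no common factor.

(-a^2 + a + 6)/(4a^2 + 48a + 140)

Euclidean algorithm in ℚ[a]:
  -a^3 - 2a^2 + 9a + 18 = (-1/4)(4a^3 + 60a^2 + 284a + 420) + (13a^2 + 80a + 123)
  4a^3 + 60a^2 + 284a + 420 = ((4/13)a + 460/169)(13a^2 + 80a + 123) + ((4800/169)a + 14400/169)
  13a^2 + 80a + 123 = ((2197/4800)a + 6929/4800)((4800/169)a + 14400/169) + (0)
Last nonzero remainder: (4800/169)a + 14400/169. Dividing through by 4800/169 gives the monic gcd a + 3.
Cancel a + 3 from numerator and denominator to get the reduced form.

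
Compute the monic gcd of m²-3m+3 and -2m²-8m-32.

Repeated division with remainder:
  m²-3m+3 = (-1/2)(-2m²-8m-32) + (-7m-13)
  -2m²-8m-32 = ((2/7)m+30/49)(-7m-13) + (-1178/49)
  -7m-13 = ((343/1178)m+637/1178)(-1178/49) + (0)
The last nonzero remainder is the constant -1178/49, so the polynomials are coprime and gcd = 1.

1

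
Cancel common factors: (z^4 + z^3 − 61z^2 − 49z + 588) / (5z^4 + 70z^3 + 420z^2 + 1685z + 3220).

Repeated division with remainder:
  z^4 + z^3 − 61z^2 − 49z + 588 = (1/5)(5z^4 + 70z^3 + 420z^2 + 1685z + 3220) + (−13z^3 − 145z^2 − 386z − 56)
  5z^4 + 70z^3 + 420z^2 + 1685z + 3220 = (−(5/13)z − 185/169)(−13z^3 − 145z^2 − 386z − 56) + ((19065/169)z^2 + (209715/169)z + 533820/169)
  −13z^3 − 145z^2 − 386z − 56 = (−(2197/19065)z − 338/19065)((19065/169)z^2 + (209715/169)z + 533820/169) + (0)
Last nonzero remainder: (19065/169)z^2 + (209715/169)z + 533820/169. Dividing through by 19065/169 gives the monic gcd z^2 + 11z + 28.
Cancel z^2 + 11z + 28 from numerator and denominator to get the reduced form.

(z^2 − 10z + 21)/(5z^2 + 15z + 115)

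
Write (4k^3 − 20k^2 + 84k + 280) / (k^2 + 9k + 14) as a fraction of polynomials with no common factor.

(4k^2 − 28k + 140)/(k + 7)

Euclidean algorithm in ℚ[k]:
  4k^3 − 20k^2 + 84k + 280 = (4k − 56)(k^2 + 9k + 14) + (532k + 1064)
  k^2 + 9k + 14 = ((1/532)k + 1/76)(532k + 1064) + (0)
Last nonzero remainder: 532k + 1064. Dividing through by 532 gives the monic gcd k + 2.
Cancel k + 2 from numerator and denominator to get the reduced form.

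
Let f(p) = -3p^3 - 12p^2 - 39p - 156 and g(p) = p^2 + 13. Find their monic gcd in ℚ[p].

p^2 + 13

Repeated division with remainder:
  -3p^3 - 12p^2 - 39p - 156 = (-3p - 12)(p^2 + 13) + (0)
The last nonzero remainder p^2 + 13 is already monic.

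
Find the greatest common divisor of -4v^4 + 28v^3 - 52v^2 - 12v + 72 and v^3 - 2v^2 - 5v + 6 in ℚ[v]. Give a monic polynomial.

v - 3

Euclidean algorithm in ℚ[v]:
  -4v^4 + 28v^3 - 52v^2 - 12v + 72 = (-4v + 20)(v^3 - 2v^2 - 5v + 6) + (-32v^2 + 112v - 48)
  v^3 - 2v^2 - 5v + 6 = (-(1/32)v - 3/64)(-32v^2 + 112v - 48) + (-(5/4)v + 15/4)
  -32v^2 + 112v - 48 = ((128/5)v - 64/5)(-(5/4)v + 15/4) + (0)
Last nonzero remainder: -(5/4)v + 15/4. Dividing through by -5/4 gives the monic gcd v - 3.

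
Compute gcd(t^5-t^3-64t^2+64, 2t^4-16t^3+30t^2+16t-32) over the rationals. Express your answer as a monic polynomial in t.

t^3-4t^2-t+4

By polynomial division,
  t^5-t^3-64t^2+64 = ((1/2)t+4)(2t^4-16t^3+30t^2+16t-32) + (48t^3-192t^2-48t+192)
  2t^4-16t^3+30t^2+16t-32 = ((1/24)t-1/6)(48t^3-192t^2-48t+192) + (0)
Last nonzero remainder: 48t^3-192t^2-48t+192. Dividing through by 48 gives the monic gcd t^3-4t^2-t+4.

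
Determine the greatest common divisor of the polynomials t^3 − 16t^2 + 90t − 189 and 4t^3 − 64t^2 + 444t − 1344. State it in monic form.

t − 7

Euclidean algorithm in ℚ[t]:
  t^3 − 16t^2 + 90t − 189 = (1/4)(4t^3 − 64t^2 + 444t − 1344) + (−21t + 147)
  4t^3 − 64t^2 + 444t − 1344 = (−(4/21)t^2 + (12/7)t − 64/7)(−21t + 147) + (0)
Last nonzero remainder: −21t + 147. Dividing through by −21 gives the monic gcd t − 7.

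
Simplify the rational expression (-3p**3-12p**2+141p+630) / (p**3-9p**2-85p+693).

(-3p**2-33p-90)/(p**2-2p-99)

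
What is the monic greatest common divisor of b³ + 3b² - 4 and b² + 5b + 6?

Repeated division with remainder:
  b³ + 3b² - 4 = (b - 2)(b² + 5b + 6) + (4b + 8)
  b² + 5b + 6 = ((1/4)b + 3/4)(4b + 8) + (0)
Last nonzero remainder: 4b + 8. Dividing through by 4 gives the monic gcd b + 2.

b + 2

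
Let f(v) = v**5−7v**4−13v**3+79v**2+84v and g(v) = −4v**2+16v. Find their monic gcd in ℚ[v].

By polynomial division,
  v**5−7v**4−13v**3+79v**2+84v = (−(1/4)v**3+(3/4)v**2+(25/4)v+21/4)(−4v**2+16v) + (0)
Last nonzero remainder: −4v**2+16v. Dividing through by −4 gives the monic gcd v**2−4v.

v**2−4v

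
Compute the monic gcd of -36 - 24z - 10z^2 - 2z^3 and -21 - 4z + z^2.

3 + z

By polynomial division,
  -2z^3 - 10z^2 - 24z - 36 = (-2z - 18)(z^2 - 4z - 21) + (-138z - 414)
  z^2 - 4z - 21 = (-(1/138)z + 7/138)(-138z - 414) + (0)
Last nonzero remainder: -138z - 414. Dividing through by -138 gives the monic gcd z + 3.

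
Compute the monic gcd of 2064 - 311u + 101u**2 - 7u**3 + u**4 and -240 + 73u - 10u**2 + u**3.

Apply the Euclidean algorithm:
  u**4 - 7u**3 + 101u**2 - 311u + 2064 = (u + 3)(u**3 - 10u**2 + 73u - 240) + (58u**2 - 290u + 2784)
  u**3 - 10u**2 + 73u - 240 = ((1/58)u - 5/58)(58u**2 - 290u + 2784) + (0)
Last nonzero remainder: 58u**2 - 290u + 2784. Dividing through by 58 gives the monic gcd u**2 - 5u + 48.

48 - 5u + u**2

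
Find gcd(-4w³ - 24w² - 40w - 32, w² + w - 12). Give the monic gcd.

Euclidean algorithm in ℚ[w]:
  -4w³ - 24w² - 40w - 32 = (-4w - 20)(w² + w - 12) + (-68w - 272)
  w² + w - 12 = (-(1/68)w + 3/68)(-68w - 272) + (0)
Last nonzero remainder: -68w - 272. Dividing through by -68 gives the monic gcd w + 4.

w + 4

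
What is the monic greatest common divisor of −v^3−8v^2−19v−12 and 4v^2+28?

Euclidean algorithm in ℚ[v]:
  −v^3−8v^2−19v−12 = (−(1/4)v−2)(4v^2+28) + (−12v+44)
  4v^2+28 = (−(1/3)v−11/9)(−12v+44) + (736/9)
  −12v+44 = (−(27/184)v+99/184)(736/9) + (0)
The last nonzero remainder is the constant 736/9, so the polynomials are coprime and gcd = 1.

1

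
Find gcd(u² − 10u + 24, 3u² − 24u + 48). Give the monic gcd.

u − 4

Apply the Euclidean algorithm:
  u² − 10u + 24 = (1/3)(3u² − 24u + 48) + (−2u + 8)
  3u² − 24u + 48 = (−(3/2)u + 6)(−2u + 8) + (0)
Last nonzero remainder: −2u + 8. Dividing through by −2 gives the monic gcd u − 4.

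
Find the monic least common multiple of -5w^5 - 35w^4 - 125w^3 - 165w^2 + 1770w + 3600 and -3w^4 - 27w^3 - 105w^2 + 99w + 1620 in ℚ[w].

Repeated division with remainder:
  -5w^5 - 35w^4 - 125w^3 - 165w^2 + 1770w + 3600 = ((5/3)w - 10/3)(-3w^4 - 27w^3 - 105w^2 + 99w + 1620) + (-40w^3 - 680w^2 - 600w + 9000)
  -3w^4 - 27w^3 - 105w^2 + 99w + 1620 = ((3/40)w - 3/5)(-40w^3 - 680w^2 - 600w + 9000) + (-468w^2 - 936w + 7020)
  -40w^3 - 680w^2 - 600w + 9000 = ((10/117)w + 50/39)(-468w^2 - 936w + 7020) + (0)
Last nonzero remainder: -468w^2 - 936w + 7020. Dividing through by -468 gives the monic gcd w^2 + 2w - 15.
Then lcm(f, g) = f·g / gcd(f, g); expanding and making the result monic gives the answer.

w^7 + 14w^6 + 110w^5 + 460w^4 + 777w^3 - 2010w^2 - 17784w - 25920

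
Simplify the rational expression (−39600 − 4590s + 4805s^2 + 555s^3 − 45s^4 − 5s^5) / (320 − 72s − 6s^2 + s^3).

(495 + 45s − 55s^2 − 5s^3)/(−4 + s)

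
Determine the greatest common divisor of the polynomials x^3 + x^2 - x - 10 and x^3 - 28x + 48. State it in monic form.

By polynomial division,
  x^3 + x^2 - x - 10 = (x^3 - 28x + 48) + (x^2 + 27x - 58)
  x^3 - 28x + 48 = (x - 27)(x^2 + 27x - 58) + (759x - 1518)
  x^2 + 27x - 58 = ((1/759)x + 29/759)(759x - 1518) + (0)
Last nonzero remainder: 759x - 1518. Dividing through by 759 gives the monic gcd x - 2.

x - 2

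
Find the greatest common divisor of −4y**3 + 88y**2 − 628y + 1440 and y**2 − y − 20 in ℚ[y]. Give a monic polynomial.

y − 5

Euclidean algorithm in ℚ[y]:
  −4y**3 + 88y**2 − 628y + 1440 = (−4y + 84)(y**2 − y − 20) + (−624y + 3120)
  y**2 − y − 20 = (−(1/624)y − 1/156)(−624y + 3120) + (0)
Last nonzero remainder: −624y + 3120. Dividing through by −624 gives the monic gcd y − 5.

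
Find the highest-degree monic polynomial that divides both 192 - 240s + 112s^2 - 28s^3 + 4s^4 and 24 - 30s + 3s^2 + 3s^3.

Repeated division with remainder:
  4s^4 - 28s^3 + 112s^2 - 240s + 192 = ((4/3)s - 32/3)(3s^3 + 3s^2 - 30s + 24) + (184s^2 - 592s + 448)
  3s^3 + 3s^2 - 30s + 24 = ((3/184)s + 291/4232)(184s^2 - 592s + 448) + ((1800/529)s - 3600/529)
  184s^2 - 592s + 448 = ((12167/225)s - 14812/225)((1800/529)s - 3600/529) + (0)
Last nonzero remainder: (1800/529)s - 3600/529. Dividing through by 1800/529 gives the monic gcd s - 2.

-2 + s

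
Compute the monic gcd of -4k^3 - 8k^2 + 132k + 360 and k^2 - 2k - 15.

Euclidean algorithm in ℚ[k]:
  -4k^3 - 8k^2 + 132k + 360 = (-4k - 16)(k^2 - 2k - 15) + (40k + 120)
  k^2 - 2k - 15 = ((1/40)k - 1/8)(40k + 120) + (0)
Last nonzero remainder: 40k + 120. Dividing through by 40 gives the monic gcd k + 3.

k + 3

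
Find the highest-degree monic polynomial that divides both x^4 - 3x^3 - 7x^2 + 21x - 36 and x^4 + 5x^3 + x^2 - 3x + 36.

x^3 + x^2 - 3x + 9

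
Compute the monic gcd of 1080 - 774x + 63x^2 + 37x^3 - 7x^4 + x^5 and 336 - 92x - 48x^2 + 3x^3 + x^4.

-8 + 2x + x^2

By polynomial division,
  x^5 - 7x^4 + 37x^3 + 63x^2 - 774x + 1080 = (x - 10)(x^4 + 3x^3 - 48x^2 - 92x + 336) + (115x^3 - 325x^2 - 2030x + 4440)
  x^4 + 3x^3 - 48x^2 - 92x + 336 = ((1/115)x + 134/2645)(115x^3 - 325x^2 - 2030x + 4440) + (-(7344/529)x^2 - (14688/529)x + 58752/529)
  115x^3 - 325x^2 - 2030x + 4440 = (-(60835/7344)x + 97865/2448)(-(7344/529)x^2 - (14688/529)x + 58752/529) + (0)
Last nonzero remainder: -(7344/529)x^2 - (14688/529)x + 58752/529. Dividing through by -7344/529 gives the monic gcd x^2 + 2x - 8.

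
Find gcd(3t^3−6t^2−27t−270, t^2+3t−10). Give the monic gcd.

1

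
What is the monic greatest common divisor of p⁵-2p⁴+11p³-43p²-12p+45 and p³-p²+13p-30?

Apply the Euclidean algorithm:
  p⁵-2p⁴+11p³-43p²-12p+45 = (p²-p-3)(p³-p²+13p-30) + (-3p²-3p-45)
  p³-p²+13p-30 = (-(1/3)p+2/3)(-3p²-3p-45) + (0)
Last nonzero remainder: -3p²-3p-45. Dividing through by -3 gives the monic gcd p²+p+15.

p²+p+15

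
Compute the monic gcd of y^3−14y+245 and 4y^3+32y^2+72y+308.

Apply the Euclidean algorithm:
  y^3−14y+245 = (1/4)(4y^3+32y^2+72y+308) + (−8y^2−32y+168)
  4y^3+32y^2+72y+308 = (−(1/2)y−2)(−8y^2−32y+168) + (92y+644)
  −8y^2−32y+168 = (−(2/23)y+6/23)(92y+644) + (0)
Last nonzero remainder: 92y+644. Dividing through by 92 gives the monic gcd y+7.

y+7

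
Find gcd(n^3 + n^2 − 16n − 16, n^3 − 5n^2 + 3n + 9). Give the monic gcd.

n + 1

Apply the Euclidean algorithm:
  n^3 + n^2 − 16n − 16 = (n^3 − 5n^2 + 3n + 9) + (6n^2 − 19n − 25)
  n^3 − 5n^2 + 3n + 9 = ((1/6)n − 11/36)(6n^2 − 19n − 25) + ((49/36)n + 49/36)
  6n^2 − 19n − 25 = ((216/49)n − 900/49)((49/36)n + 49/36) + (0)
Last nonzero remainder: (49/36)n + 49/36. Dividing through by 49/36 gives the monic gcd n + 1.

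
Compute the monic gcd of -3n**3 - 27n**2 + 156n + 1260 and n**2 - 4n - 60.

By polynomial division,
  -3n**3 - 27n**2 + 156n + 1260 = (-3n - 39)(n**2 - 4n - 60) + (-180n - 1080)
  n**2 - 4n - 60 = (-(1/180)n + 1/18)(-180n - 1080) + (0)
Last nonzero remainder: -180n - 1080. Dividing through by -180 gives the monic gcd n + 6.

n + 6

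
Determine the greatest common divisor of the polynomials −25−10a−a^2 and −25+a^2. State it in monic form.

5+a

Repeated division with remainder:
  −a^2−10a−25 = (−1)(a^2−25) + (−10a−50)
  a^2−25 = (−(1/10)a+1/2)(−10a−50) + (0)
Last nonzero remainder: −10a−50. Dividing through by −10 gives the monic gcd a+5.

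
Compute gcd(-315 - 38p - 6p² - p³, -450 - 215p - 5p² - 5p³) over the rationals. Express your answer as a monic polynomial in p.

45 - p + p²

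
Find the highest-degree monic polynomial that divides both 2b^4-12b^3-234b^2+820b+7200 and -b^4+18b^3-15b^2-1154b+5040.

Euclidean algorithm in ℚ[b]:
  2b^4-12b^3-234b^2+820b+7200 = (-2)(-b^4+18b^3-15b^2-1154b+5040) + (24b^3-264b^2-1488b+17280)
  -b^4+18b^3-15b^2-1154b+5040 = (-(1/24)b+7/24)(24b^3-264b^2-1488b+17280) + (0)
Last nonzero remainder: 24b^3-264b^2-1488b+17280. Dividing through by 24 gives the monic gcd b^3-11b^2-62b+720.

b^3-11b^2-62b+720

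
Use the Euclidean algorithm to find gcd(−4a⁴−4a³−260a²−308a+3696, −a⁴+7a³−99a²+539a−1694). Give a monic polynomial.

Apply the Euclidean algorithm:
  −4a⁴−4a³−260a²−308a+3696 = (4)(−a⁴+7a³−99a²+539a−1694) + (−32a³+136a²−2464a+10472)
  −a⁴+7a³−99a²+539a−1694 = ((1/32)a−11/128)(−32a³+136a²−2464a+10472) + (−(165/16)a²−12705/16)
  −32a³+136a²−2464a+10472 = ((512/165)a−2176/165)(−(165/16)a²−12705/16) + (0)
Last nonzero remainder: −(165/16)a²−12705/16. Dividing through by −165/16 gives the monic gcd a²+77.

a²+77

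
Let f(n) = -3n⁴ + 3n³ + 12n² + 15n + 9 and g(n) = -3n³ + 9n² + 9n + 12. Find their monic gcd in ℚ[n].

n² + n + 1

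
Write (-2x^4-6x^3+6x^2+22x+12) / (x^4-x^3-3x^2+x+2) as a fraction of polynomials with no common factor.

Apply the Euclidean algorithm:
  -2x^4-6x^3+6x^2+22x+12 = (-2)(x^4-x^3-3x^2+x+2) + (-8x^3+24x+16)
  x^4-x^3-3x^2+x+2 = (-(1/8)x+1/8)(-8x^3+24x+16) + (0)
Last nonzero remainder: -8x^3+24x+16. Dividing through by -8 gives the monic gcd x^3-3x-2.
Cancel x^3-3x-2 from numerator and denominator to get the reduced form.

(-2x-6)/(x-1)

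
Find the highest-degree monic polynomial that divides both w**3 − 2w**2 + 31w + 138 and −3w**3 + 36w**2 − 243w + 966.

By polynomial division,
  w**3 − 2w**2 + 31w + 138 = (−1/3)(−3w**3 + 36w**2 − 243w + 966) + (10w**2 − 50w + 460)
  −3w**3 + 36w**2 − 243w + 966 = (−(3/10)w + 21/10)(10w**2 − 50w + 460) + (0)
Last nonzero remainder: 10w**2 − 50w + 460. Dividing through by 10 gives the monic gcd w**2 − 5w + 46.

w**2 − 5w + 46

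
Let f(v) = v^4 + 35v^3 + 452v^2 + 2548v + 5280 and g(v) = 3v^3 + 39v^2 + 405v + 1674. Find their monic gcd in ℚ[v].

By polynomial division,
  v^4 + 35v^3 + 452v^2 + 2548v + 5280 = ((1/3)v + 22/3)(3v^3 + 39v^2 + 405v + 1674) + (31v^2 - 980v - 6996)
  3v^3 + 39v^2 + 405v + 1674 = ((3/31)v + 4149/961)(31v^2 - 980v - 6996) + ((5105853/961)v + 30635118/961)
  31v^2 - 980v - 6996 = ((29791/5105853)v - 1120526/5105853)((5105853/961)v + 30635118/961) + (0)
Last nonzero remainder: (5105853/961)v + 30635118/961. Dividing through by 5105853/961 gives the monic gcd v + 6.

v + 6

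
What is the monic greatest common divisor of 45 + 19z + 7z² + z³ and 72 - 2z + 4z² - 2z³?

Apply the Euclidean algorithm:
  z³ + 7z² + 19z + 45 = (-1/2)(-2z³ + 4z² - 2z + 72) + (9z² + 18z + 81)
  -2z³ + 4z² - 2z + 72 = (-(2/9)z + 8/9)(9z² + 18z + 81) + (0)
Last nonzero remainder: 9z² + 18z + 81. Dividing through by 9 gives the monic gcd z² + 2z + 9.

9 + 2z + z²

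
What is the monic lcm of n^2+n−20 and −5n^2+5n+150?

n^3−5n^2−26n+120

Euclidean algorithm in ℚ[n]:
  n^2+n−20 = (−1/5)(−5n^2+5n+150) + (2n+10)
  −5n^2+5n+150 = (−(5/2)n+15)(2n+10) + (0)
Last nonzero remainder: 2n+10. Dividing through by 2 gives the monic gcd n+5.
Then lcm(f, g) = f·g / gcd(f, g); expanding and making the result monic gives the answer.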